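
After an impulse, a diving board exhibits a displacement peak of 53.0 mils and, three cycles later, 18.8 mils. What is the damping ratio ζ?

0.0549

Logarithmic decrement δ = (1/n)·ln(x₀/x_n) = (1/3)·ln(53.0/18.8) = (1/3)·ln(2.819) = 0.3455.
ζ = δ/√(4π² + δ²) = 0.3455/√(39.48 + 0.119) = 0.3455/6.293 = 0.05490.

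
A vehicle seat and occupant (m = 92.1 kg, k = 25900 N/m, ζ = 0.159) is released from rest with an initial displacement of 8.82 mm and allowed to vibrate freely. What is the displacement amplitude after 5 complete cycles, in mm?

0.0560 mm

Logarithmic decrement δ = 2πζ/√(1 − ζ²) = 2π × 0.1590/√(1 − 0.0253) = 1.012.
After n cycles, x_n/x₀ = e^(−nδ), so x_5 = 8.82 × e^(−5 × 1.012) = 8.82 × 0.006349 = 0.05600 mm.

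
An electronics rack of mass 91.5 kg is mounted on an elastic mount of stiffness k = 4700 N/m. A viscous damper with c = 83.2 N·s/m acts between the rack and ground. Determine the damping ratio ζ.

ω_n = √(k/m) = √(4700/91.5) = 7.167 rad/s.
Critical damping c_c = 2√(k·m) = 2√(4700 × 91.5) = 1312 N·s/m, so ζ = c/c_c = 83.2/1312 = 0.06344.

0.0634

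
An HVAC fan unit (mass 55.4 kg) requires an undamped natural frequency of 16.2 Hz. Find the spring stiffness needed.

ω_n = 2πf_n = 2π × 16.2 = 101.8 rad/s.
k = m·ω_n² = 55.4 × 101.8² = 55.4 × 10360 = 574000 N/m.

574000 N/m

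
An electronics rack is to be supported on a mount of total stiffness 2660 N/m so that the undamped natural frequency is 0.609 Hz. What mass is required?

182 kg

ω_n = 2πf_n = 2π × 0.609 = 3.826 rad/s.
m = k/ω_n² = 2660/3.826² = 2660/14.64 = 181.7 kg.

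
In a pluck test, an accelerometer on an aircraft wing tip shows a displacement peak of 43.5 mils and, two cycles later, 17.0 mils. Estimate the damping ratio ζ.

Logarithmic decrement δ = (1/n)·ln(x₀/x_n) = (1/2)·ln(43.5/17.0) = (1/2)·ln(2.559) = 0.4698.
ζ = δ/√(4π² + δ²) = 0.4698/√(39.48 + 0.221) = 0.4698/6.301 = 0.07456.

0.0746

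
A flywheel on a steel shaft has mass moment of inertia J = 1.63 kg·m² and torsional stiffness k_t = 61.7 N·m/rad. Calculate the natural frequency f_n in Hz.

0.979 Hz

ω_n = √(k_t/J) = √(61.7/1.63) = √37.85 = 6.152 rad/s.
f_n = ω_n/(2π) = 6.152/6.283 = 0.9792 Hz.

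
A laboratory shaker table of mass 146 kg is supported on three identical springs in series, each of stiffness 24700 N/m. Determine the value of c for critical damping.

Series springs: 1/k_eq = 3/24700, so k_eq = 24700/3 = 8233 N/m.
c_c = 2√(k_eq·m) = 2√(8233 × 146) = 2 × 1096 = 2193 N·s/m.

2190 N·s/m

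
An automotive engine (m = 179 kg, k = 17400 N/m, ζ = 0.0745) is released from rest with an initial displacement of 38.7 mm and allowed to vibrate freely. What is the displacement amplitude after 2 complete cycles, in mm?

Logarithmic decrement δ = 2πζ/√(1 − ζ²) = 2π × 0.07450/√(1 − 0.00555) = 0.4694.
After n cycles, x_n/x₀ = e^(−nδ), so x_2 = 38.7 × e^(−2 × 0.4694) = 38.7 × 0.3911 = 15.14 mm.

15.1 mm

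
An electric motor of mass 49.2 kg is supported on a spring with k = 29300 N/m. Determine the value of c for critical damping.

2400 N·s/m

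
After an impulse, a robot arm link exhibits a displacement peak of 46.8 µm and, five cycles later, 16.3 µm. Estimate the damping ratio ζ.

Logarithmic decrement δ = (1/n)·ln(x₀/x_n) = (1/5)·ln(46.8/16.3) = (1/5)·ln(2.871) = 0.2109.
ζ = δ/√(4π² + δ²) = 0.2109/√(39.48 + 0.0445) = 0.2109/6.287 = 0.03355.

0.0336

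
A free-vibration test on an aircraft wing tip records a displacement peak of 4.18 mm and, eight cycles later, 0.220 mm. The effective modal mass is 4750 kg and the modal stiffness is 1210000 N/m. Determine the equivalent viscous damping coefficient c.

8870 N·s/m

Logarithmic decrement δ = (1/n)·ln(x₀/x_n) = (1/8)·ln(4.18/0.220) = (1/8)·ln(19.00) = 0.3681.
ζ = δ/√(4π² + δ²) = 0.3681/√(39.48 + 0.135) = 0.3681/6.294 = 0.05848.
c = ζ · 2√(km) = 0.05848 × 2√(1210000 × 4750) = 0.05848 × 151600 = 8867 N·s/m.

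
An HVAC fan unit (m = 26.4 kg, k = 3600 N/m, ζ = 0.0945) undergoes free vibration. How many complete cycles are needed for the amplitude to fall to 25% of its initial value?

3 cycles

Logarithmic decrement δ = 2πζ/√(1 − ζ²) = 2π × 0.09450/√(1 − 0.00893) = 0.5964.
x_n/x₀ = e^(−nδ) ≤ 0.25; take ln: n ≥ ln(1/0.25)/δ = 1.386/0.5964 = 2.324.
So 3 complete cycles are required.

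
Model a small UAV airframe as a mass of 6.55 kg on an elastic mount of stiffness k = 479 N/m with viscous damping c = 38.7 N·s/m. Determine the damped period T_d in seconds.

0.783 s

ω_n = √(k/m) = √(479.0/6.55) = 8.552 rad/s.
Critical damping c_c = 2√(k·m) = 2√(479.0 × 6.55) = 112.0 N·s/m, so ζ = c/c_c = 38.7/112.0 = 0.3455.
ω_d = ω_n√(1 − ζ²) = 8.552 × √(1 − 0.119) = 8.025 rad/s.
T_d = 2π/ω_d = 0.7829 s.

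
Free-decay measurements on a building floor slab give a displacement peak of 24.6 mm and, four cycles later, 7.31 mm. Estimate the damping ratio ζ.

Logarithmic decrement δ = (1/n)·ln(x₀/x_n) = (1/4)·ln(24.6/7.31) = (1/4)·ln(3.365) = 0.3034.
ζ = δ/√(4π² + δ²) = 0.3034/√(39.48 + 0.0920) = 0.3034/6.291 = 0.04823.

0.0482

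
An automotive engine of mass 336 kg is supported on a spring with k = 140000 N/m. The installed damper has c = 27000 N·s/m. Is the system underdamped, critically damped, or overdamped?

c_c = 2√(k·m) = 13720 N·s/m; ζ = c/c_c = 27000/13720 = 1.97.
Since ζ > 1 the system is overdamped.

overdamped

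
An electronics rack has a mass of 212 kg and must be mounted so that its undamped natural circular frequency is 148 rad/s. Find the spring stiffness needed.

4640000 N/m

k = m·ω_n² = 212 × 148.0² = 212 × 21900 = 4644000 N/m.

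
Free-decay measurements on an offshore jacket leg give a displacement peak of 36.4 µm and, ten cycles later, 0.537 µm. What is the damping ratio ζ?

Logarithmic decrement δ = (1/n)·ln(x₀/x_n) = (1/10)·ln(36.4/0.537) = (1/10)·ln(67.78) = 0.4216.
ζ = δ/√(4π² + δ²) = 0.4216/√(39.48 + 0.178) = 0.4216/6.297 = 0.06695.

0.0670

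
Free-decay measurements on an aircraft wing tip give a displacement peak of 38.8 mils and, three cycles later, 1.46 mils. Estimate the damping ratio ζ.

0.171

Logarithmic decrement δ = (1/n)·ln(x₀/x_n) = (1/3)·ln(38.8/1.46) = (1/3)·ln(26.58) = 1.093.
ζ = δ/√(4π² + δ²) = 1.093/√(39.48 + 1.20) = 1.093/6.378 = 0.1714.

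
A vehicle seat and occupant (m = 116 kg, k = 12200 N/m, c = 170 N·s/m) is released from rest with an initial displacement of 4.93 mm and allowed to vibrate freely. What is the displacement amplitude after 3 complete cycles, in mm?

ζ = c/(2√(km)) = 170/(2√(12200 × 116)) = 170/2379 = 0.07145.
Logarithmic decrement δ = 2πζ/√(1 − ζ²) = 2π × 0.07145/√(1 − 0.00511) = 0.4501.
After n cycles, x_n/x₀ = e^(−nδ), so x_3 = 4.93 × e^(−3 × 0.4501) = 4.93 × 0.2592 = 1.278 mm.

1.28 mm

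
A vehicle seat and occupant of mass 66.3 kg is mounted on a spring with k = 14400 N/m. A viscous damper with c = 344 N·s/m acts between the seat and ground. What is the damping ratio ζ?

0.176

ω_n = √(k/m) = √(14400/66.3) = 14.74 rad/s.
Critical damping c_c = 2√(k·m) = 2√(14400 × 66.3) = 1954 N·s/m, so ζ = c/c_c = 344/1954 = 0.1760.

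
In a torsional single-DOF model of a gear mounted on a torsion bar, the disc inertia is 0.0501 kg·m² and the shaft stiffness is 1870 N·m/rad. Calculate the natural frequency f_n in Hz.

30.7 Hz

ω_n = √(k_t/J) = √(1870/0.0501) = √37330 = 193.2 rad/s.
f_n = ω_n/(2π) = 193.2/6.283 = 30.75 Hz.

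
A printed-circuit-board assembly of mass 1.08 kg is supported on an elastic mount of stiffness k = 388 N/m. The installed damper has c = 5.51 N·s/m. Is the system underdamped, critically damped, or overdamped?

underdamped

c_c = 2√(k·m) = 40.94 N·s/m; ζ = c/c_c = 5.51/40.94 = 0.135.
Since ζ < 1 the system is underdamped.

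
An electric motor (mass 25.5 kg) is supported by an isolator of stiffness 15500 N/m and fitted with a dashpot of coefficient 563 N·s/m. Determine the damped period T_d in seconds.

0.285 s

ω_n = √(k/m) = √(15500/25.5) = 24.65 rad/s.
Critical damping c_c = 2√(k·m) = 2√(15500 × 25.5) = 1257 N·s/m, so ζ = c/c_c = 563/1257 = 0.4478.
ω_d = ω_n√(1 − ζ²) = 24.65 × √(1 − 0.200) = 22.04 rad/s.
T_d = 2π/ω_d = 0.2850 s.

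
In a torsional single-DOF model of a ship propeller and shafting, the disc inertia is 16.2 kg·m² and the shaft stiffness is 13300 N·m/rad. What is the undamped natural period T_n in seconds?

0.219 s

ω_n = √(k_t/J) = √(13300/16.2) = √821.0 = 28.65 rad/s.
T_n = 2π/ω_n = 6.283/28.65 = 0.2193 s.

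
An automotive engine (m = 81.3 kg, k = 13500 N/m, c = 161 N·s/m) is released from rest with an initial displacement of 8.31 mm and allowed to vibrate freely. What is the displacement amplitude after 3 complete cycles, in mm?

1.94 mm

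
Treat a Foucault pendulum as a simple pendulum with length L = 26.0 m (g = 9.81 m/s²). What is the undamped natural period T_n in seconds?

For a simple pendulum ω_n = √(g/L) = √(9.81/26.0) = √0.3773 = 0.6143 rad/s.
T_n = 2π/ω_n = 6.283/0.6143 = 10.23 s.

10.2 s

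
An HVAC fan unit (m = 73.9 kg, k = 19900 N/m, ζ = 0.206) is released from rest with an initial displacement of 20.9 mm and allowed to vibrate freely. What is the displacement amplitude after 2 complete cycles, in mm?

1.48 mm

Logarithmic decrement δ = 2πζ/√(1 − ζ²) = 2π × 0.2060/√(1 − 0.0424) = 1.323.
After n cycles, x_n/x₀ = e^(−nδ), so x_2 = 20.9 × e^(−2 × 1.323) = 20.9 × 0.07098 = 1.483 mm.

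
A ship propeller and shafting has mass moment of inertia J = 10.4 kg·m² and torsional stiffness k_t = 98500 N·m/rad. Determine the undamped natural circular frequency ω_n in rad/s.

97.3 rad/s

ω_n = √(k_t/J) = √(98500/10.4) = √9471 = 97.32 rad/s.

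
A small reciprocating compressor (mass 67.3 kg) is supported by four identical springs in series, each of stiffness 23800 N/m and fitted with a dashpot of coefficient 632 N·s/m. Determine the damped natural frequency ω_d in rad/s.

Series springs: 1/k_eq = 4/23800, so k_eq = 23800/4 = 5950 N/m.
ω_n = √(k_eq/m) = √(5950/67.3) = 9.403 rad/s.
Critical damping c_c = 2√(k_eq·m) = 2√(5950 × 67.3) = 1266 N·s/m, so ζ = c/c_c = 632/1266 = 0.4994.
ω_d = ω_n√(1 − ζ²) = 9.403 × √(1 − 0.249) = 8.146 rad/s.

8.15 rad/s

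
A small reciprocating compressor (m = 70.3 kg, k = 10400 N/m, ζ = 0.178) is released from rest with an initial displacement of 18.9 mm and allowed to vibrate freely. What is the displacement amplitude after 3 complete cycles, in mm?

Logarithmic decrement δ = 2πζ/√(1 − ζ²) = 2π × 0.1780/√(1 − 0.0317) = 1.137.
After n cycles, x_n/x₀ = e^(−nδ), so x_3 = 18.9 × e^(−3 × 1.137) = 18.9 × 0.03305 = 0.6247 mm.

0.625 mm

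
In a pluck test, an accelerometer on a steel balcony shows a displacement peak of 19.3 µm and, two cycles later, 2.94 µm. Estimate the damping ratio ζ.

Logarithmic decrement δ = (1/n)·ln(x₀/x_n) = (1/2)·ln(19.3/2.94) = (1/2)·ln(6.565) = 0.9408.
ζ = δ/√(4π² + δ²) = 0.9408/√(39.48 + 0.885) = 0.9408/6.353 = 0.1481.

0.148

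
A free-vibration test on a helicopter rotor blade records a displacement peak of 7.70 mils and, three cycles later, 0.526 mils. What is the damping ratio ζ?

0.141

Logarithmic decrement δ = (1/n)·ln(x₀/x_n) = (1/3)·ln(7.70/0.526) = (1/3)·ln(14.64) = 0.8946.
ζ = δ/√(4π² + δ²) = 0.8946/√(39.48 + 0.800) = 0.8946/6.347 = 0.1410.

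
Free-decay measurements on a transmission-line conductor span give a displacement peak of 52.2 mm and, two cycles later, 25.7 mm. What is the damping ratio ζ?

0.0563

Logarithmic decrement δ = (1/n)·ln(x₀/x_n) = (1/2)·ln(52.2/25.7) = (1/2)·ln(2.031) = 0.3543.
ζ = δ/√(4π² + δ²) = 0.3543/√(39.48 + 0.126) = 0.3543/6.293 = 0.05630.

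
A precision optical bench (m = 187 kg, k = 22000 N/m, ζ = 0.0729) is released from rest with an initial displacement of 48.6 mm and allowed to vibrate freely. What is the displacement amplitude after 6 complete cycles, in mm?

3.09 mm

Logarithmic decrement δ = 2πζ/√(1 − ζ²) = 2π × 0.07290/√(1 − 0.00531) = 0.4593.
After n cycles, x_n/x₀ = e^(−nδ), so x_6 = 48.6 × e^(−6 × 0.4593) = 48.6 × 0.06357 = 3.090 mm.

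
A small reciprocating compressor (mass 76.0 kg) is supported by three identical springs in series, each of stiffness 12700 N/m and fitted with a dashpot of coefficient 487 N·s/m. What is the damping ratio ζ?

Series springs: 1/k_eq = 3/12700, so k_eq = 12700/3 = 4233 N/m.
ω_n = √(k_eq/m) = √(4233/76.0) = 7.463 rad/s.
Critical damping c_c = 2√(k_eq·m) = 2√(4233 × 76.0) = 1134 N·s/m, so ζ = c/c_c = 487/1134 = 0.4293.

0.429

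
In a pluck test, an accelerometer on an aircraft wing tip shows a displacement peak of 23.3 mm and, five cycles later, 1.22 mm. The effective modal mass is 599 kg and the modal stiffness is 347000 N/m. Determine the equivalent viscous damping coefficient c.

Logarithmic decrement δ = (1/n)·ln(x₀/x_n) = (1/5)·ln(23.3/1.22) = (1/5)·ln(19.10) = 0.5899.
ζ = δ/√(4π² + δ²) = 0.5899/√(39.48 + 0.348) = 0.5899/6.311 = 0.09348.
c = ζ · 2√(km) = 0.09348 × 2√(347000 × 599) = 0.09348 × 28830 = 2695 N·s/m.

2700 N·s/m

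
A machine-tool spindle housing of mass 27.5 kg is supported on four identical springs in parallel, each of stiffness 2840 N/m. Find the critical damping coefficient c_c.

1120 N·s/m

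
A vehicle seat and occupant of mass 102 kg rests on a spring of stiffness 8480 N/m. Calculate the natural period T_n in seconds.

0.689 s

ω_n = √(k/m) = √(8480/102) = √83.14 = 9.118 rad/s.
T_n = 2π/ω_n = 6.283/9.118 = 0.6891 s.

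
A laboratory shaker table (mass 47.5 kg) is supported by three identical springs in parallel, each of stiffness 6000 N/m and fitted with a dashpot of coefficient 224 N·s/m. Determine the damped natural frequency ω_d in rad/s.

19.3 rad/s

Parallel springs add: k_eq = 3 × 6000 = 18000 N/m.
ω_n = √(k_eq/m) = √(18000/47.5) = 19.47 rad/s.
Critical damping c_c = 2√(k_eq·m) = 2√(18000 × 47.5) = 1849 N·s/m, so ζ = c/c_c = 224/1849 = 0.1211.
ω_d = ω_n√(1 − ζ²) = 19.47 × √(1 − 0.0147) = 19.32 rad/s.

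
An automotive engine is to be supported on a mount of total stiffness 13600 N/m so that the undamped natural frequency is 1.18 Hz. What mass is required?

ω_n = 2πf_n = 2π × 1.18 = 7.414 rad/s.
m = k/ω_n² = 13600/7.414² = 13600/54.97 = 247.4 kg.

247 kg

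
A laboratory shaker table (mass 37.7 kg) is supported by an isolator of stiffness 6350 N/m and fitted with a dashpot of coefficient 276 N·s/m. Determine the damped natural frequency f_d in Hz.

ω_n = √(k/m) = √(6350/37.7) = 12.98 rad/s.
Critical damping c_c = 2√(k·m) = 2√(6350 × 37.7) = 978.6 N·s/m, so ζ = c/c_c = 276/978.6 = 0.2820.
ω_d = ω_n√(1 − ζ²) = 12.98 × √(1 − 0.0796) = 12.45 rad/s.
f_d = ω_d/(2π) = 1.982 Hz.

1.98 Hz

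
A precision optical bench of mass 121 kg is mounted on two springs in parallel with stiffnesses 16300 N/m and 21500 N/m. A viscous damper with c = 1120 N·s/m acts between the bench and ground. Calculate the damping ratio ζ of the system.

Parallel springs add: k_eq = 16300 + 21500 = 37800 N/m.
ω_n = √(k_eq/m) = √(37800/121) = 17.67 rad/s.
Critical damping c_c = 2√(k_eq·m) = 2√(37800 × 121) = 4277 N·s/m, so ζ = c/c_c = 1120/4277 = 0.2618.

0.262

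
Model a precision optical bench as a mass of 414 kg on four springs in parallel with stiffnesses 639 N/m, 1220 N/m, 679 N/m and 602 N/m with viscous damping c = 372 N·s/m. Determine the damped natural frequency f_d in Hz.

0.432 Hz

Parallel springs add: k_eq = 639 + 1220 + 679 + 602 = 3140 N/m.
ω_n = √(k_eq/m) = √(3140/414) = 2.754 rad/s.
Critical damping c_c = 2√(k_eq·m) = 2√(3140 × 414) = 2280 N·s/m, so ζ = c/c_c = 372/2280 = 0.1631.
ω_d = ω_n√(1 − ζ²) = 2.754 × √(1 − 0.0266) = 2.717 rad/s.
f_d = ω_d/(2π) = 0.4324 Hz.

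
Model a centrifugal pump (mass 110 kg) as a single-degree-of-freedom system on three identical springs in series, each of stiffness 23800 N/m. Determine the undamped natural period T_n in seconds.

0.740 s

Series springs: 1/k_eq = 3/23800, so k_eq = 23800/3 = 7933 N/m.
ω_n = √(k_eq/m) = √(7933/110) = √72.12 = 8.492 rad/s.
T_n = 2π/ω_n = 6.283/8.492 = 0.7399 s.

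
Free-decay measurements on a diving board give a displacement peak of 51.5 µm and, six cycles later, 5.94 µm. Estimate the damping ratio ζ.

0.0572

Logarithmic decrement δ = (1/n)·ln(x₀/x_n) = (1/6)·ln(51.5/5.94) = (1/6)·ln(8.670) = 0.3600.
ζ = δ/√(4π² + δ²) = 0.3600/√(39.48 + 0.130) = 0.3600/6.293 = 0.05720.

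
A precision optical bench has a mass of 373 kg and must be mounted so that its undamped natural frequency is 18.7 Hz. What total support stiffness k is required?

ω_n = 2πf_n = 2π × 18.7 = 117.5 rad/s.
k = m·ω_n² = 373 × 117.5² = 373 × 13810 = 5149000 N/m.

5150000 N/m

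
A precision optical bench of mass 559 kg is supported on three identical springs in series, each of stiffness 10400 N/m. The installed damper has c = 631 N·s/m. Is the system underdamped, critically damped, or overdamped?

Series springs: 1/k_eq = 3/10400, so k_eq = 10400/3 = 3467 N/m.
c_c = 2√(k_eq·m) = 2784 N·s/m; ζ = c/c_c = 631/2784 = 0.227.
Since ζ < 1 the system is underdamped.

underdamped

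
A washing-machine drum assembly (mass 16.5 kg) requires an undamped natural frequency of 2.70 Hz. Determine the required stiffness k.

ω_n = 2πf_n = 2π × 2.70 = 16.96 rad/s.
k = m·ω_n² = 16.5 × 16.96² = 16.5 × 287.8 = 4749 N/m.

4750 N/m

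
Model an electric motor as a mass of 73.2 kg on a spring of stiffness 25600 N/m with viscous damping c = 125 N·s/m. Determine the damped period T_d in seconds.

0.336 s

ω_n = √(k/m) = √(25600/73.2) = 18.70 rad/s.
Critical damping c_c = 2√(k·m) = 2√(25600 × 73.2) = 2738 N·s/m, so ζ = c/c_c = 125/2738 = 0.04566.
ω_d = ω_n√(1 − ζ²) = 18.70 × √(1 − 0.00208) = 18.68 rad/s.
T_d = 2π/ω_d = 0.3363 s.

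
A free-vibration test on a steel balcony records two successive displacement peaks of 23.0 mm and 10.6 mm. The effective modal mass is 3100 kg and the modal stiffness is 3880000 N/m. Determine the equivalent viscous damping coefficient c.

26800 N·s/m

Logarithmic decrement δ = (1/n)·ln(x₀/x_n) = (1/1)·ln(23.0/10.6) = (1/1)·ln(2.170) = 0.7746.
ζ = δ/√(4π² + δ²) = 0.7746/√(39.48 + 0.600) = 0.7746/6.331 = 0.1224.
c = ζ · 2√(km) = 0.1224 × 2√(3880000 × 3100) = 0.1224 × 219300 = 26840 N·s/m.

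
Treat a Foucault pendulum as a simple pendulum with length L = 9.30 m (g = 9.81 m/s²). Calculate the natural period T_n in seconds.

6.12 s

For a simple pendulum ω_n = √(g/L) = √(9.81/9.30) = √1.055 = 1.027 rad/s.
T_n = 2π/ω_n = 6.283/1.027 = 6.118 s.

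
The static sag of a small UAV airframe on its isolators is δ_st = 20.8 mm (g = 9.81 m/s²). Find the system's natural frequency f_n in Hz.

3.46 Hz

ω_n = √(g/δ_st) = √(9.81/0.0208) = √471.6 = 21.72 rad/s.
f_n = ω_n/(2π) = 21.72/6.283 = 3.456 Hz.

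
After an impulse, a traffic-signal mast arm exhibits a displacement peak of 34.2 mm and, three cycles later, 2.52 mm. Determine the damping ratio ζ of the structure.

Logarithmic decrement δ = (1/n)·ln(x₀/x_n) = (1/3)·ln(34.2/2.52) = (1/3)·ln(13.57) = 0.8693.
ζ = δ/√(4π² + δ²) = 0.8693/√(39.48 + 0.756) = 0.8693/6.343 = 0.1371.

0.137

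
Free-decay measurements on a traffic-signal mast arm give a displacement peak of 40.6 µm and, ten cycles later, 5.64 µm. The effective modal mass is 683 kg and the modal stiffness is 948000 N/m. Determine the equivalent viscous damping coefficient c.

Logarithmic decrement δ = (1/n)·ln(x₀/x_n) = (1/10)·ln(40.6/5.64) = (1/10)·ln(7.199) = 0.1974.
ζ = δ/√(4π² + δ²) = 0.1974/√(39.48 + 0.0390) = 0.1974/6.286 = 0.03140.
c = ζ · 2√(km) = 0.03140 × 2√(948000 × 683) = 0.03140 × 50890 = 1598 N·s/m.

1600 N·s/m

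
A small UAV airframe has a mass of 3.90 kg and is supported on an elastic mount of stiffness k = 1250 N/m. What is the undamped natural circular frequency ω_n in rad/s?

17.9 rad/s

ω_n = √(k/m) = √(1250/3.90) = √320.5 = 17.90 rad/s.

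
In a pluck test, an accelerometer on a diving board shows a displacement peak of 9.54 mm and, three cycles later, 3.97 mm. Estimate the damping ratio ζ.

0.0465

Logarithmic decrement δ = (1/n)·ln(x₀/x_n) = (1/3)·ln(9.54/3.97) = (1/3)·ln(2.403) = 0.2922.
ζ = δ/√(4π² + δ²) = 0.2922/√(39.48 + 0.0854) = 0.2922/6.290 = 0.04646.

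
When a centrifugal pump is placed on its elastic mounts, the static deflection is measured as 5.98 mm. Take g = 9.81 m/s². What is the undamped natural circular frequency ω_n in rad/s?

ω_n = √(g/δ_st) = √(9.81/0.00598) = √1640 = 40.50 rad/s.

40.5 rad/s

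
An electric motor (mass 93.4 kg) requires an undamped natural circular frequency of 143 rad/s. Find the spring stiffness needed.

k = m·ω_n² = 93.4 × 143.0² = 93.4 × 20450 = 1910000 N/m.

1910000 N/m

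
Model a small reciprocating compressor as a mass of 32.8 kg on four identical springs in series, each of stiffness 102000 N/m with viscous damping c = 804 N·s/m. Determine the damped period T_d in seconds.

0.251 s

Series springs: 1/k_eq = 4/102000, so k_eq = 102000/4 = 25500 N/m.
ω_n = √(k_eq/m) = √(25500/32.8) = 27.88 rad/s.
Critical damping c_c = 2√(k_eq·m) = 2√(25500 × 32.8) = 1829 N·s/m, so ζ = c/c_c = 804/1829 = 0.4396.
ω_d = ω_n√(1 − ζ²) = 27.88 × √(1 − 0.193) = 25.04 rad/s.
T_d = 2π/ω_d = 0.2509 s.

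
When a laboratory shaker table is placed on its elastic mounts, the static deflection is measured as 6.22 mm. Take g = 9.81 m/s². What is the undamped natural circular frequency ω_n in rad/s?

39.7 rad/s

ω_n = √(g/δ_st) = √(9.81/0.00622) = √1577 = 39.71 rad/s.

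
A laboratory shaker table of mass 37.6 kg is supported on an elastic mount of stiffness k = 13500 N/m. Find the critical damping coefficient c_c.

c_c = 2√(k·m) = 2√(13500 × 37.6) = 2 × 712.5 = 1425 N·s/m.

1420 N·s/m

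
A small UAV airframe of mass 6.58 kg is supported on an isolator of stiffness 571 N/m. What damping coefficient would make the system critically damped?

c_c = 2√(k·m) = 2√(571.0 × 6.58) = 2 × 61.30 = 122.6 N·s/m.

123 N·s/m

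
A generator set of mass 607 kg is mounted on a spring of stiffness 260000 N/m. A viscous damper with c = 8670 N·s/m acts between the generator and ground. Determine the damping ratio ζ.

0.345

ω_n = √(k/m) = √(260000/607) = 20.70 rad/s.
Critical damping c_c = 2√(k·m) = 2√(260000 × 607) = 25130 N·s/m, so ζ = c/c_c = 8670/25130 = 0.3451.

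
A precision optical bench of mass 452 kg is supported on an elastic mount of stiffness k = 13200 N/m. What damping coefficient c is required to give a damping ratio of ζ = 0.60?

2930 N·s/m

c_c = 2√(k·m) = 2√(13200 × 452) = 4885 N·s/m.
c = ζ·c_c = 0.60 × 4885 = 2931 N·s/m.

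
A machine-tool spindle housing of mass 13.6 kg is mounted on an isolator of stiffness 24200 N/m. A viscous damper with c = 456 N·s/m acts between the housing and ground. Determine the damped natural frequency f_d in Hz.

6.16 Hz

ω_n = √(k/m) = √(24200/13.6) = 42.18 rad/s.
Critical damping c_c = 2√(k·m) = 2√(24200 × 13.6) = 1147 N·s/m, so ζ = c/c_c = 456/1147 = 0.3974.
ω_d = ω_n√(1 − ζ²) = 42.18 × √(1 − 0.158) = 38.71 rad/s.
f_d = ω_d/(2π) = 6.161 Hz.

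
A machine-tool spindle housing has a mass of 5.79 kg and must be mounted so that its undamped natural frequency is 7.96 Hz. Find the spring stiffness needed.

ω_n = 2πf_n = 2π × 7.96 = 50.01 rad/s.
k = m·ω_n² = 5.79 × 50.01² = 5.79 × 2501 = 14480 N/m.

14500 N/m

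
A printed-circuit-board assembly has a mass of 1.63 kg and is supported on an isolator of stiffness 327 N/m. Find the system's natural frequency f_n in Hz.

ω_n = √(k/m) = √(327.0/1.63) = √200.6 = 14.16 rad/s.
f_n = ω_n/(2π) = 14.16/6.283 = 2.254 Hz.

2.25 Hz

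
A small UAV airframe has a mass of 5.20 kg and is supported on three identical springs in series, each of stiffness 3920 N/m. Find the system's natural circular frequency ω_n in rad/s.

Series springs: 1/k_eq = 3/3920, so k_eq = 3920/3 = 1307 N/m.
ω_n = √(k_eq/m) = √(1307/5.20) = √251.3 = 15.85 rad/s.

15.9 rad/s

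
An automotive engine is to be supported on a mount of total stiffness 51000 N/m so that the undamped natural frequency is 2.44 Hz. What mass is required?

ω_n = 2πf_n = 2π × 2.44 = 15.33 rad/s.
m = k/ω_n² = 51000/15.33² = 51000/235.0 = 217.0 kg.

217 kg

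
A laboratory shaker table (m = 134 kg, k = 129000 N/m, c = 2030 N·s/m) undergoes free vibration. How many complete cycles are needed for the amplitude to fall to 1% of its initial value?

ζ = c/(2√(km)) = 2030/(2√(129000 × 134)) = 2030/8315 = 0.2441.
Logarithmic decrement δ = 2πζ/√(1 − ζ²) = 2π × 0.2441/√(1 − 0.0596) = 1.582.
x_n/x₀ = e^(−nδ) ≤ 0.01; take ln: n ≥ ln(1/0.01)/δ = 4.605/1.582 = 2.911.
So 3 complete cycles are required.

3 cycles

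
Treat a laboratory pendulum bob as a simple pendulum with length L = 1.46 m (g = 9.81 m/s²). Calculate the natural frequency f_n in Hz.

0.413 Hz

For a simple pendulum ω_n = √(g/L) = √(9.81/1.46) = √6.719 = 2.592 rad/s.
f_n = ω_n/(2π) = 2.592/6.283 = 0.4126 Hz.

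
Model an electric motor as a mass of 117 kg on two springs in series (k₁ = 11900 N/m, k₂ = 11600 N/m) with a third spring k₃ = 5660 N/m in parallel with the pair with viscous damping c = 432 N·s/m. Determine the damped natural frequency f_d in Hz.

1.55 Hz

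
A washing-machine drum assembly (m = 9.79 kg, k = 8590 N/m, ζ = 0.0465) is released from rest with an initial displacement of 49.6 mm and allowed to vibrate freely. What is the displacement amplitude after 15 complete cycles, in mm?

0.617 mm

Logarithmic decrement δ = 2πζ/√(1 − ζ²) = 2π × 0.04650/√(1 − 0.00216) = 0.2925.
After n cycles, x_n/x₀ = e^(−nδ), so x_15 = 49.6 × e^(−15 × 0.2925) = 49.6 × 0.01243 = 0.6168 mm.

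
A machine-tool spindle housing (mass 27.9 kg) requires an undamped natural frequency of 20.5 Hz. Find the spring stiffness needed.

463000 N/m

ω_n = 2πf_n = 2π × 20.5 = 128.8 rad/s.
k = m·ω_n² = 27.9 × 128.8² = 27.9 × 16590 = 462900 N/m.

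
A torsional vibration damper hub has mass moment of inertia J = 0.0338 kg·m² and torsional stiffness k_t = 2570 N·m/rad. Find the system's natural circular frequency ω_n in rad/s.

276 rad/s

ω_n = √(k_t/J) = √(2570/0.0338) = √76040 = 275.7 rad/s.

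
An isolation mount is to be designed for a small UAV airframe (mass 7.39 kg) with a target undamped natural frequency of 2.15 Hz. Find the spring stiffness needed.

1350 N/m

ω_n = 2πf_n = 2π × 2.15 = 13.51 rad/s.
k = m·ω_n² = 7.39 × 13.51² = 7.39 × 182.5 = 1349 N/m.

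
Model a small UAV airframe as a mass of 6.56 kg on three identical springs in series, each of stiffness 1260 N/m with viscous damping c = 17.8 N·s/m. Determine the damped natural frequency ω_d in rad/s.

Series springs: 1/k_eq = 3/1260, so k_eq = 1260/3 = 420.0 N/m.
ω_n = √(k_eq/m) = √(420.0/6.56) = 8.002 rad/s.
Critical damping c_c = 2√(k_eq·m) = 2√(420.0 × 6.56) = 105.0 N·s/m, so ζ = c/c_c = 17.8/105.0 = 0.1696.
ω_d = ω_n√(1 − ζ²) = 8.002 × √(1 − 0.0287) = 7.886 rad/s.

7.89 rad/s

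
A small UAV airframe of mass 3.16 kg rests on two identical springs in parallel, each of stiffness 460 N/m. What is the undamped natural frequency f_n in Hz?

Parallel springs add: k_eq = 2 × 460 = 920.0 N/m.
ω_n = √(k_eq/m) = √(920.0/3.16) = √291.1 = 17.06 rad/s.
f_n = ω_n/(2π) = 17.06/6.283 = 2.716 Hz.

2.72 Hz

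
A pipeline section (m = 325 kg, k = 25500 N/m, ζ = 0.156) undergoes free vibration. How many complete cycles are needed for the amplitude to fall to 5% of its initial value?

Logarithmic decrement δ = 2πζ/√(1 − ζ²) = 2π × 0.1560/√(1 − 0.0243) = 0.9923.
x_n/x₀ = e^(−nδ) ≤ 0.05; take ln: n ≥ ln(1/0.05)/δ = 2.996/0.9923 = 3.019.
So 4 complete cycles are required.

4 cycles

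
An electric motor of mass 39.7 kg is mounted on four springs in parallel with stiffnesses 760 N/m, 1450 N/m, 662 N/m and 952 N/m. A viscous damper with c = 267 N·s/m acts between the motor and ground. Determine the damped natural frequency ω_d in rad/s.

9.22 rad/s

Parallel springs add: k_eq = 760 + 1450 + 662 + 952 = 3824 N/m.
ω_n = √(k_eq/m) = √(3824/39.7) = 9.814 rad/s.
Critical damping c_c = 2√(k_eq·m) = 2√(3824 × 39.7) = 779.3 N·s/m, so ζ = c/c_c = 267/779.3 = 0.3426.
ω_d = ω_n√(1 − ζ²) = 9.814 × √(1 − 0.117) = 9.220 rad/s.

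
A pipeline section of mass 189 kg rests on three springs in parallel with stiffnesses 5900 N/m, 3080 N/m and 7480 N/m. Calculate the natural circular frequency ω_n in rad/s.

9.33 rad/s

Parallel springs add: k_eq = 5900 + 3080 + 7480 = 16460 N/m.
ω_n = √(k_eq/m) = √(16460/189) = √87.09 = 9.332 rad/s.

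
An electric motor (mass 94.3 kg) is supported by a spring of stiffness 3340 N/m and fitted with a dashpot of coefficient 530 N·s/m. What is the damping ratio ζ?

0.472

ω_n = √(k/m) = √(3340/94.3) = 5.951 rad/s.
Critical damping c_c = 2√(k·m) = 2√(3340 × 94.3) = 1122 N·s/m, so ζ = c/c_c = 530/1122 = 0.4722.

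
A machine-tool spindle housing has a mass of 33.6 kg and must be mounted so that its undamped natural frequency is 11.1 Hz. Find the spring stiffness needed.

ω_n = 2πf_n = 2π × 11.1 = 69.74 rad/s.
k = m·ω_n² = 33.6 × 69.74² = 33.6 × 4864 = 163400 N/m.

163000 N/m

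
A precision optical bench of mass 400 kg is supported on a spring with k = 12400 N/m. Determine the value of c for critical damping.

4450 N·s/m

c_c = 2√(k·m) = 2√(12400 × 400) = 2 × 2227 = 4454 N·s/m.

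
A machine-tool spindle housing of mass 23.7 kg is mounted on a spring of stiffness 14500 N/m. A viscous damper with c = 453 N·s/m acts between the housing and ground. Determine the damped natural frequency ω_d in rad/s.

22.8 rad/s

ω_n = √(k/m) = √(14500/23.7) = 24.73 rad/s.
Critical damping c_c = 2√(k·m) = 2√(14500 × 23.7) = 1172 N·s/m, so ζ = c/c_c = 453/1172 = 0.3864.
ω_d = ω_n√(1 − ζ²) = 24.73 × √(1 − 0.149) = 22.81 rad/s.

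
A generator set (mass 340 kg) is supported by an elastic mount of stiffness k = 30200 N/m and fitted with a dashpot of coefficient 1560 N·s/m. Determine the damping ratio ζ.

ω_n = √(k/m) = √(30200/340) = 9.425 rad/s.
Critical damping c_c = 2√(k·m) = 2√(30200 × 340) = 6409 N·s/m, so ζ = c/c_c = 1560/6409 = 0.2434.

0.243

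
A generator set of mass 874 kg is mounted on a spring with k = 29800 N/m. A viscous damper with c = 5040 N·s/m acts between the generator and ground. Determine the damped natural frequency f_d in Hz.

ω_n = √(k/m) = √(29800/874) = 5.839 rad/s.
Critical damping c_c = 2√(k·m) = 2√(29800 × 874) = 10210 N·s/m, so ζ = c/c_c = 5040/10210 = 0.4938.
ω_d = ω_n√(1 − ζ²) = 5.839 × √(1 − 0.244) = 5.078 rad/s.
f_d = ω_d/(2π) = 0.8081 Hz.

0.808 Hz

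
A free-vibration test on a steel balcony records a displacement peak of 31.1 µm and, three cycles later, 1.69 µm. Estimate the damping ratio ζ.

0.153

Logarithmic decrement δ = (1/n)·ln(x₀/x_n) = (1/3)·ln(31.1/1.69) = (1/3)·ln(18.40) = 0.9708.
ζ = δ/√(4π² + δ²) = 0.9708/√(39.48 + 0.943) = 0.9708/6.358 = 0.1527.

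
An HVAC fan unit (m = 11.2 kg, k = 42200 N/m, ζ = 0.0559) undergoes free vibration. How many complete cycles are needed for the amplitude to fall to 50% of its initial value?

Logarithmic decrement δ = 2πζ/√(1 − ζ²) = 2π × 0.05590/√(1 − 0.00312) = 0.3518.
x_n/x₀ = e^(−nδ) ≤ 0.5; take ln: n ≥ ln(1/0.5)/δ = 0.6931/0.3518 = 1.970.
So 2 complete cycles are required.

2 cycles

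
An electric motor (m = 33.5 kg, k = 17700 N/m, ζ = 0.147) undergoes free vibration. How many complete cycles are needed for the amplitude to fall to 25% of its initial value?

2 cycles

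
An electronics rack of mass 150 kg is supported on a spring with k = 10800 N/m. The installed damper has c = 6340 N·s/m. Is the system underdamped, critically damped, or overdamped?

c_c = 2√(k·m) = 2546 N·s/m; ζ = c/c_c = 6340/2546 = 2.49.
Since ζ > 1 the system is overdamped.

overdamped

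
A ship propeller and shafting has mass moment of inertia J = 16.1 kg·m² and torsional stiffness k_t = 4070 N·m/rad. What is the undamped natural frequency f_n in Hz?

ω_n = √(k_t/J) = √(4070/16.1) = √252.8 = 15.90 rad/s.
f_n = ω_n/(2π) = 15.90/6.283 = 2.530 Hz.

2.53 Hz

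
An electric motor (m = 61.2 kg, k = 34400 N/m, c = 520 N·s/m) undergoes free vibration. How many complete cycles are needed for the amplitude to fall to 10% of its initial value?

3 cycles

ζ = c/(2√(km)) = 520/(2√(34400 × 61.2)) = 520/2902 = 0.1792.
Logarithmic decrement δ = 2πζ/√(1 − ζ²) = 2π × 0.1792/√(1 − 0.0321) = 1.144.
x_n/x₀ = e^(−nδ) ≤ 0.1; take ln: n ≥ ln(1/0.1)/δ = 2.303/1.144 = 2.012.
So 3 complete cycles are required.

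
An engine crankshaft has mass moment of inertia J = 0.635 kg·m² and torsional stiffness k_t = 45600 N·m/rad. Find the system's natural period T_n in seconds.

ω_n = √(k_t/J) = √(45600/0.635) = √71810 = 268.0 rad/s.
T_n = 2π/ω_n = 6.283/268.0 = 0.02345 s.

0.0234 s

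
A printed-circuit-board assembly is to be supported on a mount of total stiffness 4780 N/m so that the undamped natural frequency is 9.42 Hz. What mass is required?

ω_n = 2πf_n = 2π × 9.42 = 59.19 rad/s.
m = k/ω_n² = 4780/59.19² = 4780/3503 = 1.364 kg.

1.36 kg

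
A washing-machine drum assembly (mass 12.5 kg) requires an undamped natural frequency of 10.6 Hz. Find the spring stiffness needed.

ω_n = 2πf_n = 2π × 10.6 = 66.60 rad/s.
k = m·ω_n² = 12.5 × 66.60² = 12.5 × 4436 = 55450 N/m.

55400 N/m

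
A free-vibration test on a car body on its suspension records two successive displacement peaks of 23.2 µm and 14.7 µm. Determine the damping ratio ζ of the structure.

0.0724

Logarithmic decrement δ = (1/n)·ln(x₀/x_n) = (1/1)·ln(23.2/14.7) = (1/1)·ln(1.578) = 0.4563.
ζ = δ/√(4π² + δ²) = 0.4563/√(39.48 + 0.208) = 0.4563/6.300 = 0.07243.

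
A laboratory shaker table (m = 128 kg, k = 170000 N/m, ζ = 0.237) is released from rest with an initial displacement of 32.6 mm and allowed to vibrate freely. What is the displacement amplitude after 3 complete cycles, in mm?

0.328 mm

Logarithmic decrement δ = 2πζ/√(1 − ζ²) = 2π × 0.2370/√(1 − 0.0562) = 1.533.
After n cycles, x_n/x₀ = e^(−nδ), so x_3 = 32.6 × e^(−3 × 1.533) = 32.6 × 0.01007 = 0.3282 mm.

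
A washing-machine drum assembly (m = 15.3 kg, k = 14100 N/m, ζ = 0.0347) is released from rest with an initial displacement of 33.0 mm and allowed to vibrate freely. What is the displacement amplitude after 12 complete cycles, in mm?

2.41 mm

Logarithmic decrement δ = 2πζ/√(1 − ζ²) = 2π × 0.03470/√(1 − 0.00120) = 0.2182.
After n cycles, x_n/x₀ = e^(−nδ), so x_12 = 33.0 × e^(−12 × 0.2182) = 33.0 × 0.07296 = 2.408 mm.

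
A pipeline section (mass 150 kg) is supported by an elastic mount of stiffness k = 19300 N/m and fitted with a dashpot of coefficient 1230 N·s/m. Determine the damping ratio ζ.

0.361

ω_n = √(k/m) = √(19300/150) = 11.34 rad/s.
Critical damping c_c = 2√(k·m) = 2√(19300 × 150) = 3403 N·s/m, so ζ = c/c_c = 1230/3403 = 0.3615.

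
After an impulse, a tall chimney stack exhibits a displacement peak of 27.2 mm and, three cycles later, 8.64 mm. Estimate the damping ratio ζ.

0.0607

Logarithmic decrement δ = (1/n)·ln(x₀/x_n) = (1/3)·ln(27.2/8.64) = (1/3)·ln(3.148) = 0.3823.
ζ = δ/√(4π² + δ²) = 0.3823/√(39.48 + 0.146) = 0.3823/6.295 = 0.06073.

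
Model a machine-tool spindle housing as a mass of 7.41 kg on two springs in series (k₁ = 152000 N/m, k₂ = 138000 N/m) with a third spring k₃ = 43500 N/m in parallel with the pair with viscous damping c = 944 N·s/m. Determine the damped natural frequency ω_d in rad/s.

108 rad/s

Series pair: k_s = k₁k₂/(k₁+k₂) = (152000)(138000)/(152000 + 138000) = 72330 N/m. In parallel with k₃: k_eq = 72330 + 43500 = 115800 N/m.
ω_n = √(k_eq/m) = √(115800/7.41) = 125.0 rad/s.
Critical damping c_c = 2√(k_eq·m) = 2√(115800 × 7.41) = 1853 N·s/m, so ζ = c/c_c = 944/1853 = 0.5095.
ω_d = ω_n√(1 − ζ²) = 125.0 × √(1 − 0.260) = 107.6 rad/s.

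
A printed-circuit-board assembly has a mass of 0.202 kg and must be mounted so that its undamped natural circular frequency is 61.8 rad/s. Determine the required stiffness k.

k = m·ω_n² = 0.202 × 61.80² = 0.202 × 3819 = 771.5 N/m.

771 N/m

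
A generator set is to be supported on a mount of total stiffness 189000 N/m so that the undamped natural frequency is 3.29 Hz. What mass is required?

ω_n = 2πf_n = 2π × 3.29 = 20.67 rad/s.
m = k/ω_n² = 189000/20.67² = 189000/427.3 = 442.3 kg.

442 kg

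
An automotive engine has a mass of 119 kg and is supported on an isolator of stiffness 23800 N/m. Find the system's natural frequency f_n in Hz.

ω_n = √(k/m) = √(23800/119) = √200.0 = 14.14 rad/s.
f_n = ω_n/(2π) = 14.14/6.283 = 2.251 Hz.

2.25 Hz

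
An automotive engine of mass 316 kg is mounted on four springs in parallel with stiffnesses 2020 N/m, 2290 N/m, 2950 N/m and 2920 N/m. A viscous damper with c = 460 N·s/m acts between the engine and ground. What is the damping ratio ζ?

0.128

Parallel springs add: k_eq = 2020 + 2290 + 2950 + 2920 = 10180 N/m.
ω_n = √(k_eq/m) = √(10180/316) = 5.676 rad/s.
Critical damping c_c = 2√(k_eq·m) = 2√(10180 × 316) = 3587 N·s/m, so ζ = c/c_c = 460/3587 = 0.1282.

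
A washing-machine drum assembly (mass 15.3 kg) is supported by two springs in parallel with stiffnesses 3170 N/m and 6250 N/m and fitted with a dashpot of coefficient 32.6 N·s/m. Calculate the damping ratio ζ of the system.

0.0429

Parallel springs add: k_eq = 3170 + 6250 = 9420 N/m.
ω_n = √(k_eq/m) = √(9420/15.3) = 24.81 rad/s.
Critical damping c_c = 2√(k_eq·m) = 2√(9420 × 15.3) = 759.3 N·s/m, so ζ = c/c_c = 32.6/759.3 = 0.04294.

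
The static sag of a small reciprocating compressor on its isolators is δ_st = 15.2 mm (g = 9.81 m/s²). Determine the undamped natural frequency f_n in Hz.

ω_n = √(g/δ_st) = √(9.81/0.0152) = √645.4 = 25.40 rad/s.
f_n = ω_n/(2π) = 25.40/6.283 = 4.043 Hz.

4.04 Hz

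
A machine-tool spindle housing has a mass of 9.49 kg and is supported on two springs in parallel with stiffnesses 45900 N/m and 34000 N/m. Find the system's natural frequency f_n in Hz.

Parallel springs add: k_eq = 45900 + 34000 = 79900 N/m.
ω_n = √(k_eq/m) = √(79900/9.49) = √8419 = 91.76 rad/s.
f_n = ω_n/(2π) = 91.76/6.283 = 14.60 Hz.

14.6 Hz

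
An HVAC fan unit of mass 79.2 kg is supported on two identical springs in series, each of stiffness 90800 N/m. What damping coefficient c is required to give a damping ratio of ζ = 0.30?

1140 N·s/m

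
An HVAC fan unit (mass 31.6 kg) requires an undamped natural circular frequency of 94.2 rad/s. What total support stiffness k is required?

k = m·ω_n² = 31.6 × 94.20² = 31.6 × 8874 = 280400 N/m.

280000 N/m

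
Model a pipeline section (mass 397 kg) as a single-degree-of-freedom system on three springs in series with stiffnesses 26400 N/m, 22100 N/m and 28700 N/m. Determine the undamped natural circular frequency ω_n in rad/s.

Series springs: 1/k_eq = 1/26400 + 1/22100 + 1/28700 = 0.0001180, so k_eq = 8477 N/m.
ω_n = √(k_eq/m) = √(8477/397) = √21.35 = 4.621 rad/s.

4.62 rad/s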